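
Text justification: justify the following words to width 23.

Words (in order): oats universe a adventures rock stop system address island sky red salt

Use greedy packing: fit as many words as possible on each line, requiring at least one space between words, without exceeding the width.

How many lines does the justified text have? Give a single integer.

Answer: 4

Derivation:
Line 1: ['oats', 'universe', 'a'] (min_width=15, slack=8)
Line 2: ['adventures', 'rock', 'stop'] (min_width=20, slack=3)
Line 3: ['system', 'address', 'island'] (min_width=21, slack=2)
Line 4: ['sky', 'red', 'salt'] (min_width=12, slack=11)
Total lines: 4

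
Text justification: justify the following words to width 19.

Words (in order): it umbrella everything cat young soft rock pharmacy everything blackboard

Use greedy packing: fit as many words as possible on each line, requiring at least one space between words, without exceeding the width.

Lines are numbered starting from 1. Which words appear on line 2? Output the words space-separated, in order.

Line 1: ['it', 'umbrella'] (min_width=11, slack=8)
Line 2: ['everything', 'cat'] (min_width=14, slack=5)
Line 3: ['young', 'soft', 'rock'] (min_width=15, slack=4)
Line 4: ['pharmacy', 'everything'] (min_width=19, slack=0)
Line 5: ['blackboard'] (min_width=10, slack=9)

Answer: everything cat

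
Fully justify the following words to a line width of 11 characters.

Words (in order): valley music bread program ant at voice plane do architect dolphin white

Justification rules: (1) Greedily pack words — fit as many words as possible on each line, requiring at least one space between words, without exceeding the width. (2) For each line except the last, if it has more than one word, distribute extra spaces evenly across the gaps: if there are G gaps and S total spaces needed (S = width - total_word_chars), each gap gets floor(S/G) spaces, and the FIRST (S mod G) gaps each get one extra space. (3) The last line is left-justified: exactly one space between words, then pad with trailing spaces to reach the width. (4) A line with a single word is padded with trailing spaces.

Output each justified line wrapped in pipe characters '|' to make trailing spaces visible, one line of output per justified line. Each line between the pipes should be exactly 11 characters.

Line 1: ['valley'] (min_width=6, slack=5)
Line 2: ['music', 'bread'] (min_width=11, slack=0)
Line 3: ['program', 'ant'] (min_width=11, slack=0)
Line 4: ['at', 'voice'] (min_width=8, slack=3)
Line 5: ['plane', 'do'] (min_width=8, slack=3)
Line 6: ['architect'] (min_width=9, slack=2)
Line 7: ['dolphin'] (min_width=7, slack=4)
Line 8: ['white'] (min_width=5, slack=6)

Answer: |valley     |
|music bread|
|program ant|
|at    voice|
|plane    do|
|architect  |
|dolphin    |
|white      |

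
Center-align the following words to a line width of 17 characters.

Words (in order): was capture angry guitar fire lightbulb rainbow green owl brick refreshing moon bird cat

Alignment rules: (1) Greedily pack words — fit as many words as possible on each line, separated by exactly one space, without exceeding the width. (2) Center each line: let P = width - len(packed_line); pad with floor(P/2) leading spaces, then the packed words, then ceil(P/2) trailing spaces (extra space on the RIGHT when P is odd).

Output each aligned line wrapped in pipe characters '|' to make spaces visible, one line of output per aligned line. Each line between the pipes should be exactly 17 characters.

Line 1: ['was', 'capture', 'angry'] (min_width=17, slack=0)
Line 2: ['guitar', 'fire'] (min_width=11, slack=6)
Line 3: ['lightbulb', 'rainbow'] (min_width=17, slack=0)
Line 4: ['green', 'owl', 'brick'] (min_width=15, slack=2)
Line 5: ['refreshing', 'moon'] (min_width=15, slack=2)
Line 6: ['bird', 'cat'] (min_width=8, slack=9)

Answer: |was capture angry|
|   guitar fire   |
|lightbulb rainbow|
| green owl brick |
| refreshing moon |
|    bird cat     |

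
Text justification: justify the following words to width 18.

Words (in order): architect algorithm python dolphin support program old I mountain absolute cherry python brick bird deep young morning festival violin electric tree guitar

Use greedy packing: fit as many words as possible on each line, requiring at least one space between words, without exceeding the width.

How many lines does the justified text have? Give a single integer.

Line 1: ['architect'] (min_width=9, slack=9)
Line 2: ['algorithm', 'python'] (min_width=16, slack=2)
Line 3: ['dolphin', 'support'] (min_width=15, slack=3)
Line 4: ['program', 'old', 'I'] (min_width=13, slack=5)
Line 5: ['mountain', 'absolute'] (min_width=17, slack=1)
Line 6: ['cherry', 'python'] (min_width=13, slack=5)
Line 7: ['brick', 'bird', 'deep'] (min_width=15, slack=3)
Line 8: ['young', 'morning'] (min_width=13, slack=5)
Line 9: ['festival', 'violin'] (min_width=15, slack=3)
Line 10: ['electric', 'tree'] (min_width=13, slack=5)
Line 11: ['guitar'] (min_width=6, slack=12)
Total lines: 11

Answer: 11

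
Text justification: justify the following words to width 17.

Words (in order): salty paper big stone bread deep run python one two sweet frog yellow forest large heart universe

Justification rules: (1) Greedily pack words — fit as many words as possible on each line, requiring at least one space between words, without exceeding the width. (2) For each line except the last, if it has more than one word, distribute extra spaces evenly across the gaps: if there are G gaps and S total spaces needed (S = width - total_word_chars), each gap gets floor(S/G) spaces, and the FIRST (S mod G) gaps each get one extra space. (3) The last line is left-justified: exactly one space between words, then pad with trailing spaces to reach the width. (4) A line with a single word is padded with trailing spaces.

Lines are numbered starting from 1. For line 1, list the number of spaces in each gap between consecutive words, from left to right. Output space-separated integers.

Line 1: ['salty', 'paper', 'big'] (min_width=15, slack=2)
Line 2: ['stone', 'bread', 'deep'] (min_width=16, slack=1)
Line 3: ['run', 'python', 'one'] (min_width=14, slack=3)
Line 4: ['two', 'sweet', 'frog'] (min_width=14, slack=3)
Line 5: ['yellow', 'forest'] (min_width=13, slack=4)
Line 6: ['large', 'heart'] (min_width=11, slack=6)
Line 7: ['universe'] (min_width=8, slack=9)

Answer: 2 2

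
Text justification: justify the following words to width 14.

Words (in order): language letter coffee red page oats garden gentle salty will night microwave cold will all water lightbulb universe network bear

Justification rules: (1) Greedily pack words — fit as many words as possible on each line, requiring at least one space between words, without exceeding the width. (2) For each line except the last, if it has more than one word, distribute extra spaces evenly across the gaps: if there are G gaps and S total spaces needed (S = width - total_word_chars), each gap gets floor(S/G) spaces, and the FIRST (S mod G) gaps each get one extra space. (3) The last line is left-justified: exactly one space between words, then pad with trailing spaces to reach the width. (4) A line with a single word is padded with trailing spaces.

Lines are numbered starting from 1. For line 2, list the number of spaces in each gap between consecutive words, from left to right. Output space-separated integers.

Answer: 2

Derivation:
Line 1: ['language'] (min_width=8, slack=6)
Line 2: ['letter', 'coffee'] (min_width=13, slack=1)
Line 3: ['red', 'page', 'oats'] (min_width=13, slack=1)
Line 4: ['garden', 'gentle'] (min_width=13, slack=1)
Line 5: ['salty', 'will'] (min_width=10, slack=4)
Line 6: ['night'] (min_width=5, slack=9)
Line 7: ['microwave', 'cold'] (min_width=14, slack=0)
Line 8: ['will', 'all', 'water'] (min_width=14, slack=0)
Line 9: ['lightbulb'] (min_width=9, slack=5)
Line 10: ['universe'] (min_width=8, slack=6)
Line 11: ['network', 'bear'] (min_width=12, slack=2)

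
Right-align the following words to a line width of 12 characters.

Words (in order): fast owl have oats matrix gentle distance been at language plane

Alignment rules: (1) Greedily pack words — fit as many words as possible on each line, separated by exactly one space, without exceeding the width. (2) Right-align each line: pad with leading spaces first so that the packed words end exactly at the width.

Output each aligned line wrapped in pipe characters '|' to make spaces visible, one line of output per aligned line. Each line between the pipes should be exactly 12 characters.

Line 1: ['fast', 'owl'] (min_width=8, slack=4)
Line 2: ['have', 'oats'] (min_width=9, slack=3)
Line 3: ['matrix'] (min_width=6, slack=6)
Line 4: ['gentle'] (min_width=6, slack=6)
Line 5: ['distance'] (min_width=8, slack=4)
Line 6: ['been', 'at'] (min_width=7, slack=5)
Line 7: ['language'] (min_width=8, slack=4)
Line 8: ['plane'] (min_width=5, slack=7)

Answer: |    fast owl|
|   have oats|
|      matrix|
|      gentle|
|    distance|
|     been at|
|    language|
|       plane|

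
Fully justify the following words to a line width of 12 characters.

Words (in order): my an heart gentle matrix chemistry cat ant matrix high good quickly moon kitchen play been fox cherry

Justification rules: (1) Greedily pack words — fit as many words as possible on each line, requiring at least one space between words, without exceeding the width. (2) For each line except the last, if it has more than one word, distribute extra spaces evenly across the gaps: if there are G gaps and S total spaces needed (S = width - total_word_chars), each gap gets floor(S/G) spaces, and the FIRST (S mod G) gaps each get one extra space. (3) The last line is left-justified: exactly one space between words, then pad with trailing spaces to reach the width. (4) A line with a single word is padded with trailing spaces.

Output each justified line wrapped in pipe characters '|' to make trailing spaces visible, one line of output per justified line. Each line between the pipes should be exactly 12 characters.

Answer: |my  an heart|
|gentle      |
|matrix      |
|chemistry   |
|cat      ant|
|matrix  high|
|good quickly|
|moon kitchen|
|play    been|
|fox cherry  |

Derivation:
Line 1: ['my', 'an', 'heart'] (min_width=11, slack=1)
Line 2: ['gentle'] (min_width=6, slack=6)
Line 3: ['matrix'] (min_width=6, slack=6)
Line 4: ['chemistry'] (min_width=9, slack=3)
Line 5: ['cat', 'ant'] (min_width=7, slack=5)
Line 6: ['matrix', 'high'] (min_width=11, slack=1)
Line 7: ['good', 'quickly'] (min_width=12, slack=0)
Line 8: ['moon', 'kitchen'] (min_width=12, slack=0)
Line 9: ['play', 'been'] (min_width=9, slack=3)
Line 10: ['fox', 'cherry'] (min_width=10, slack=2)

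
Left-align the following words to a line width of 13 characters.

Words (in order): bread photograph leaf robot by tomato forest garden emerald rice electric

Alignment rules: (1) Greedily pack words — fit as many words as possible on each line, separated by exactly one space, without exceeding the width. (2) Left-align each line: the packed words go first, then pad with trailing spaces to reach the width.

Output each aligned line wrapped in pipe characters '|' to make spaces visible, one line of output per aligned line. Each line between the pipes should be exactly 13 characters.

Answer: |bread        |
|photograph   |
|leaf robot by|
|tomato forest|
|garden       |
|emerald rice |
|electric     |

Derivation:
Line 1: ['bread'] (min_width=5, slack=8)
Line 2: ['photograph'] (min_width=10, slack=3)
Line 3: ['leaf', 'robot', 'by'] (min_width=13, slack=0)
Line 4: ['tomato', 'forest'] (min_width=13, slack=0)
Line 5: ['garden'] (min_width=6, slack=7)
Line 6: ['emerald', 'rice'] (min_width=12, slack=1)
Line 7: ['electric'] (min_width=8, slack=5)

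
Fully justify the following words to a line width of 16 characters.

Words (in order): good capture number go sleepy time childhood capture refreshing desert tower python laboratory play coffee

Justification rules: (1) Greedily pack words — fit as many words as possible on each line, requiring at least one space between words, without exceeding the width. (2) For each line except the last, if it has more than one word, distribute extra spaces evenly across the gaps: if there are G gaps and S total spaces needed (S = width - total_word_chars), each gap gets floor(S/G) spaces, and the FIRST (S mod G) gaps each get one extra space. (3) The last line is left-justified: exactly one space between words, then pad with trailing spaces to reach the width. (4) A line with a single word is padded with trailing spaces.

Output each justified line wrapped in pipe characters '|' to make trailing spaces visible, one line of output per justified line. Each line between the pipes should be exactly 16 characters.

Line 1: ['good', 'capture'] (min_width=12, slack=4)
Line 2: ['number', 'go', 'sleepy'] (min_width=16, slack=0)
Line 3: ['time', 'childhood'] (min_width=14, slack=2)
Line 4: ['capture'] (min_width=7, slack=9)
Line 5: ['refreshing'] (min_width=10, slack=6)
Line 6: ['desert', 'tower'] (min_width=12, slack=4)
Line 7: ['python'] (min_width=6, slack=10)
Line 8: ['laboratory', 'play'] (min_width=15, slack=1)
Line 9: ['coffee'] (min_width=6, slack=10)

Answer: |good     capture|
|number go sleepy|
|time   childhood|
|capture         |
|refreshing      |
|desert     tower|
|python          |
|laboratory  play|
|coffee          |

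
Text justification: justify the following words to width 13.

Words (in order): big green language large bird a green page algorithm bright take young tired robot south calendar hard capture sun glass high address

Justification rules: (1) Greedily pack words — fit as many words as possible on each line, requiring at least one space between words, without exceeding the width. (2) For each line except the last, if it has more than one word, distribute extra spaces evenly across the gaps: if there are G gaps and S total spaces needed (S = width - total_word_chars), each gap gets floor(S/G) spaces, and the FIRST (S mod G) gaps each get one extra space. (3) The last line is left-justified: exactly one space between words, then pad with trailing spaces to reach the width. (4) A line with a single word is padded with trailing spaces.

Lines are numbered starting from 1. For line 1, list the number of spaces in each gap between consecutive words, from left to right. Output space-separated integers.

Line 1: ['big', 'green'] (min_width=9, slack=4)
Line 2: ['language'] (min_width=8, slack=5)
Line 3: ['large', 'bird', 'a'] (min_width=12, slack=1)
Line 4: ['green', 'page'] (min_width=10, slack=3)
Line 5: ['algorithm'] (min_width=9, slack=4)
Line 6: ['bright', 'take'] (min_width=11, slack=2)
Line 7: ['young', 'tired'] (min_width=11, slack=2)
Line 8: ['robot', 'south'] (min_width=11, slack=2)
Line 9: ['calendar', 'hard'] (min_width=13, slack=0)
Line 10: ['capture', 'sun'] (min_width=11, slack=2)
Line 11: ['glass', 'high'] (min_width=10, slack=3)
Line 12: ['address'] (min_width=7, slack=6)

Answer: 5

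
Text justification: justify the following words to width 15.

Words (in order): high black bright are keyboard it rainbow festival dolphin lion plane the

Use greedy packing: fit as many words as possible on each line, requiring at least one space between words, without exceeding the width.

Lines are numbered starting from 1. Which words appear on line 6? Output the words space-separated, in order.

Answer: dolphin lion

Derivation:
Line 1: ['high', 'black'] (min_width=10, slack=5)
Line 2: ['bright', 'are'] (min_width=10, slack=5)
Line 3: ['keyboard', 'it'] (min_width=11, slack=4)
Line 4: ['rainbow'] (min_width=7, slack=8)
Line 5: ['festival'] (min_width=8, slack=7)
Line 6: ['dolphin', 'lion'] (min_width=12, slack=3)
Line 7: ['plane', 'the'] (min_width=9, slack=6)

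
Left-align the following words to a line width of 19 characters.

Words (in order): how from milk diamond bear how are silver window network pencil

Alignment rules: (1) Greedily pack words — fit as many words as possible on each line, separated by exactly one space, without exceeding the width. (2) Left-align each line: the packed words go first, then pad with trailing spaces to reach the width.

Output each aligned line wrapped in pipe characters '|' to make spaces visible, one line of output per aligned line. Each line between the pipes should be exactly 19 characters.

Answer: |how from milk      |
|diamond bear how   |
|are silver window  |
|network pencil     |

Derivation:
Line 1: ['how', 'from', 'milk'] (min_width=13, slack=6)
Line 2: ['diamond', 'bear', 'how'] (min_width=16, slack=3)
Line 3: ['are', 'silver', 'window'] (min_width=17, slack=2)
Line 4: ['network', 'pencil'] (min_width=14, slack=5)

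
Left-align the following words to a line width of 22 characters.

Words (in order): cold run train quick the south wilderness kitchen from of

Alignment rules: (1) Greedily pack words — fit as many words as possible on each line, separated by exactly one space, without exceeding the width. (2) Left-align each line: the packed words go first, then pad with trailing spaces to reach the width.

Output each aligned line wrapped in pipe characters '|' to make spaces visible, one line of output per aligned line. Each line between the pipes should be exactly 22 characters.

Answer: |cold run train quick  |
|the south wilderness  |
|kitchen from of       |

Derivation:
Line 1: ['cold', 'run', 'train', 'quick'] (min_width=20, slack=2)
Line 2: ['the', 'south', 'wilderness'] (min_width=20, slack=2)
Line 3: ['kitchen', 'from', 'of'] (min_width=15, slack=7)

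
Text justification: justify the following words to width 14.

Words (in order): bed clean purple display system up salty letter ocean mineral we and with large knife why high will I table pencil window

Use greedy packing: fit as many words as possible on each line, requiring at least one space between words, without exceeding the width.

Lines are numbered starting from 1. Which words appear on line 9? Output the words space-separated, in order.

Answer: I table pencil

Derivation:
Line 1: ['bed', 'clean'] (min_width=9, slack=5)
Line 2: ['purple', 'display'] (min_width=14, slack=0)
Line 3: ['system', 'up'] (min_width=9, slack=5)
Line 4: ['salty', 'letter'] (min_width=12, slack=2)
Line 5: ['ocean', 'mineral'] (min_width=13, slack=1)
Line 6: ['we', 'and', 'with'] (min_width=11, slack=3)
Line 7: ['large', 'knife'] (min_width=11, slack=3)
Line 8: ['why', 'high', 'will'] (min_width=13, slack=1)
Line 9: ['I', 'table', 'pencil'] (min_width=14, slack=0)
Line 10: ['window'] (min_width=6, slack=8)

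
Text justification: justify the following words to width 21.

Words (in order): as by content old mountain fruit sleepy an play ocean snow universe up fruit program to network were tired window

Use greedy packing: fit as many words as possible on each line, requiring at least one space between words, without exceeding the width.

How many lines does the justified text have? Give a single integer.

Answer: 6

Derivation:
Line 1: ['as', 'by', 'content', 'old'] (min_width=17, slack=4)
Line 2: ['mountain', 'fruit', 'sleepy'] (min_width=21, slack=0)
Line 3: ['an', 'play', 'ocean', 'snow'] (min_width=18, slack=3)
Line 4: ['universe', 'up', 'fruit'] (min_width=17, slack=4)
Line 5: ['program', 'to', 'network'] (min_width=18, slack=3)
Line 6: ['were', 'tired', 'window'] (min_width=17, slack=4)
Total lines: 6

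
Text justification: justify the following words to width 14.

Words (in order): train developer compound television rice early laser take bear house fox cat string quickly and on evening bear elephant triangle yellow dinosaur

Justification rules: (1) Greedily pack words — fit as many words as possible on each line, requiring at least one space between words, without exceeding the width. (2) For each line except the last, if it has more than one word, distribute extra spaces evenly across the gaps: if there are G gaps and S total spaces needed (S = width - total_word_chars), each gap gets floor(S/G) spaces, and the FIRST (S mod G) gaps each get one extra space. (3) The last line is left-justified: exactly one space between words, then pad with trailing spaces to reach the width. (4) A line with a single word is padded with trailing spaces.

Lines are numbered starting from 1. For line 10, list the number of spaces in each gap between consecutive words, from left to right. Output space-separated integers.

Line 1: ['train'] (min_width=5, slack=9)
Line 2: ['developer'] (min_width=9, slack=5)
Line 3: ['compound'] (min_width=8, slack=6)
Line 4: ['television'] (min_width=10, slack=4)
Line 5: ['rice', 'early'] (min_width=10, slack=4)
Line 6: ['laser', 'take'] (min_width=10, slack=4)
Line 7: ['bear', 'house', 'fox'] (min_width=14, slack=0)
Line 8: ['cat', 'string'] (min_width=10, slack=4)
Line 9: ['quickly', 'and', 'on'] (min_width=14, slack=0)
Line 10: ['evening', 'bear'] (min_width=12, slack=2)
Line 11: ['elephant'] (min_width=8, slack=6)
Line 12: ['triangle'] (min_width=8, slack=6)
Line 13: ['yellow'] (min_width=6, slack=8)
Line 14: ['dinosaur'] (min_width=8, slack=6)

Answer: 3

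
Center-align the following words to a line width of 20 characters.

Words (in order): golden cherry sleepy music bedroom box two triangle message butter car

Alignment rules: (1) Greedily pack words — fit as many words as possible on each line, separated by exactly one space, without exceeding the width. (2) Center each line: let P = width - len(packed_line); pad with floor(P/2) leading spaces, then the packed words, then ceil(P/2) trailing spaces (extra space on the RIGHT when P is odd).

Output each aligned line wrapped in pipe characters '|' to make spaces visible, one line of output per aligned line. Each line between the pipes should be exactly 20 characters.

Line 1: ['golden', 'cherry', 'sleepy'] (min_width=20, slack=0)
Line 2: ['music', 'bedroom', 'box'] (min_width=17, slack=3)
Line 3: ['two', 'triangle', 'message'] (min_width=20, slack=0)
Line 4: ['butter', 'car'] (min_width=10, slack=10)

Answer: |golden cherry sleepy|
| music bedroom box  |
|two triangle message|
|     butter car     |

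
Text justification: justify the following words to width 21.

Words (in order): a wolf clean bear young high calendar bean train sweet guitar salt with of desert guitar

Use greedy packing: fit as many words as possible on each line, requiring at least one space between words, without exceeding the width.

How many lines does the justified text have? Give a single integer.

Answer: 5

Derivation:
Line 1: ['a', 'wolf', 'clean', 'bear'] (min_width=17, slack=4)
Line 2: ['young', 'high', 'calendar'] (min_width=19, slack=2)
Line 3: ['bean', 'train', 'sweet'] (min_width=16, slack=5)
Line 4: ['guitar', 'salt', 'with', 'of'] (min_width=19, slack=2)
Line 5: ['desert', 'guitar'] (min_width=13, slack=8)
Total lines: 5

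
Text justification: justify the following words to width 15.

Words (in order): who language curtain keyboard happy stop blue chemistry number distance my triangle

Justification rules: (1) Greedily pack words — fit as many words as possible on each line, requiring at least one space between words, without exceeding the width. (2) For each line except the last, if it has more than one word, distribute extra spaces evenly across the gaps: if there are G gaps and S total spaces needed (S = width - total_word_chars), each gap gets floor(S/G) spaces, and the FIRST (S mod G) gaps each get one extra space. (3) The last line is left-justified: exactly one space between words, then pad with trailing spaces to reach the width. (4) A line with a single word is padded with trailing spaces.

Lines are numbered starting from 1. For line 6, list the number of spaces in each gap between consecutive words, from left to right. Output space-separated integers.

Line 1: ['who', 'language'] (min_width=12, slack=3)
Line 2: ['curtain'] (min_width=7, slack=8)
Line 3: ['keyboard', 'happy'] (min_width=14, slack=1)
Line 4: ['stop', 'blue'] (min_width=9, slack=6)
Line 5: ['chemistry'] (min_width=9, slack=6)
Line 6: ['number', 'distance'] (min_width=15, slack=0)
Line 7: ['my', 'triangle'] (min_width=11, slack=4)

Answer: 1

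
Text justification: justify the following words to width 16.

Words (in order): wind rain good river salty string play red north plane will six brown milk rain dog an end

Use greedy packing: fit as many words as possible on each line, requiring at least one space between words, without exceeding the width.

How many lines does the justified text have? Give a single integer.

Answer: 6

Derivation:
Line 1: ['wind', 'rain', 'good'] (min_width=14, slack=2)
Line 2: ['river', 'salty'] (min_width=11, slack=5)
Line 3: ['string', 'play', 'red'] (min_width=15, slack=1)
Line 4: ['north', 'plane', 'will'] (min_width=16, slack=0)
Line 5: ['six', 'brown', 'milk'] (min_width=14, slack=2)
Line 6: ['rain', 'dog', 'an', 'end'] (min_width=15, slack=1)
Total lines: 6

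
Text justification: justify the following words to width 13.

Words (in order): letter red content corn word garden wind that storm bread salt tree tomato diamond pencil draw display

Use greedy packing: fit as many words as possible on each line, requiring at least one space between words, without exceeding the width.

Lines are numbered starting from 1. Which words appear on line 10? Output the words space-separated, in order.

Answer: display

Derivation:
Line 1: ['letter', 'red'] (min_width=10, slack=3)
Line 2: ['content', 'corn'] (min_width=12, slack=1)
Line 3: ['word', 'garden'] (min_width=11, slack=2)
Line 4: ['wind', 'that'] (min_width=9, slack=4)
Line 5: ['storm', 'bread'] (min_width=11, slack=2)
Line 6: ['salt', 'tree'] (min_width=9, slack=4)
Line 7: ['tomato'] (min_width=6, slack=7)
Line 8: ['diamond'] (min_width=7, slack=6)
Line 9: ['pencil', 'draw'] (min_width=11, slack=2)
Line 10: ['display'] (min_width=7, slack=6)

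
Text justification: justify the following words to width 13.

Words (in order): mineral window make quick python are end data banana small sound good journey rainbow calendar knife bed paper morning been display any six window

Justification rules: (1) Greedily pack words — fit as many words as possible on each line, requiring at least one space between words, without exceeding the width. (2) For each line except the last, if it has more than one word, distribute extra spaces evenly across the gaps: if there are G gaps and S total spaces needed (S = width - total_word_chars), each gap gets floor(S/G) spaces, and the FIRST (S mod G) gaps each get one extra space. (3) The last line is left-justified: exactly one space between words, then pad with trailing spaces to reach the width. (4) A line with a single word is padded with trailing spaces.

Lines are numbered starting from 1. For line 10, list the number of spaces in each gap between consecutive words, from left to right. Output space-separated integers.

Line 1: ['mineral'] (min_width=7, slack=6)
Line 2: ['window', 'make'] (min_width=11, slack=2)
Line 3: ['quick', 'python'] (min_width=12, slack=1)
Line 4: ['are', 'end', 'data'] (min_width=12, slack=1)
Line 5: ['banana', 'small'] (min_width=12, slack=1)
Line 6: ['sound', 'good'] (min_width=10, slack=3)
Line 7: ['journey'] (min_width=7, slack=6)
Line 8: ['rainbow'] (min_width=7, slack=6)
Line 9: ['calendar'] (min_width=8, slack=5)
Line 10: ['knife', 'bed'] (min_width=9, slack=4)
Line 11: ['paper', 'morning'] (min_width=13, slack=0)
Line 12: ['been', 'display'] (min_width=12, slack=1)
Line 13: ['any', 'six'] (min_width=7, slack=6)
Line 14: ['window'] (min_width=6, slack=7)

Answer: 5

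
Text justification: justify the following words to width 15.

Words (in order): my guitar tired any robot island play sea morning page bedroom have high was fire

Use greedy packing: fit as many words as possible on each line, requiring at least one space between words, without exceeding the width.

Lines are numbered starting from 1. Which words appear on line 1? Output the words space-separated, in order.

Line 1: ['my', 'guitar', 'tired'] (min_width=15, slack=0)
Line 2: ['any', 'robot'] (min_width=9, slack=6)
Line 3: ['island', 'play', 'sea'] (min_width=15, slack=0)
Line 4: ['morning', 'page'] (min_width=12, slack=3)
Line 5: ['bedroom', 'have'] (min_width=12, slack=3)
Line 6: ['high', 'was', 'fire'] (min_width=13, slack=2)

Answer: my guitar tired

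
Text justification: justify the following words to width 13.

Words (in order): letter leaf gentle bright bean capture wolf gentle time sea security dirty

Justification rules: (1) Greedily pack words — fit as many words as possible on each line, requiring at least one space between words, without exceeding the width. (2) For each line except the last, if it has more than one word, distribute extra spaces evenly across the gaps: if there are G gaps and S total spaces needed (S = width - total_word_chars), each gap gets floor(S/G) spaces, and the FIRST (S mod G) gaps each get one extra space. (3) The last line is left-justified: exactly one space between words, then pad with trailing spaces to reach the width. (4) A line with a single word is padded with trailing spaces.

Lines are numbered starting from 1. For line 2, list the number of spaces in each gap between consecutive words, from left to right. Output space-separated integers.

Line 1: ['letter', 'leaf'] (min_width=11, slack=2)
Line 2: ['gentle', 'bright'] (min_width=13, slack=0)
Line 3: ['bean', 'capture'] (min_width=12, slack=1)
Line 4: ['wolf', 'gentle'] (min_width=11, slack=2)
Line 5: ['time', 'sea'] (min_width=8, slack=5)
Line 6: ['security'] (min_width=8, slack=5)
Line 7: ['dirty'] (min_width=5, slack=8)

Answer: 1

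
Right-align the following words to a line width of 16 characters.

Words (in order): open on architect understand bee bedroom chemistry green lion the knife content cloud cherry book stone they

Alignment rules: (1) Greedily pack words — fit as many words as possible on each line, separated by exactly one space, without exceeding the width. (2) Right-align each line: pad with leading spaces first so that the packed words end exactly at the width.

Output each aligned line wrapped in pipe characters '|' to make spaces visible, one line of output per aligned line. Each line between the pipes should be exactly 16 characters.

Line 1: ['open', 'on'] (min_width=7, slack=9)
Line 2: ['architect'] (min_width=9, slack=7)
Line 3: ['understand', 'bee'] (min_width=14, slack=2)
Line 4: ['bedroom'] (min_width=7, slack=9)
Line 5: ['chemistry', 'green'] (min_width=15, slack=1)
Line 6: ['lion', 'the', 'knife'] (min_width=14, slack=2)
Line 7: ['content', 'cloud'] (min_width=13, slack=3)
Line 8: ['cherry', 'book'] (min_width=11, slack=5)
Line 9: ['stone', 'they'] (min_width=10, slack=6)

Answer: |         open on|
|       architect|
|  understand bee|
|         bedroom|
| chemistry green|
|  lion the knife|
|   content cloud|
|     cherry book|
|      stone they|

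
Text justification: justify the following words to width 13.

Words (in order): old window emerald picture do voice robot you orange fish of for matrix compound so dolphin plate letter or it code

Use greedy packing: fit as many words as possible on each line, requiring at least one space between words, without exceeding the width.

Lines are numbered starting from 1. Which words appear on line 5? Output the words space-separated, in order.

Line 1: ['old', 'window'] (min_width=10, slack=3)
Line 2: ['emerald'] (min_width=7, slack=6)
Line 3: ['picture', 'do'] (min_width=10, slack=3)
Line 4: ['voice', 'robot'] (min_width=11, slack=2)
Line 5: ['you', 'orange'] (min_width=10, slack=3)
Line 6: ['fish', 'of', 'for'] (min_width=11, slack=2)
Line 7: ['matrix'] (min_width=6, slack=7)
Line 8: ['compound', 'so'] (min_width=11, slack=2)
Line 9: ['dolphin', 'plate'] (min_width=13, slack=0)
Line 10: ['letter', 'or', 'it'] (min_width=12, slack=1)
Line 11: ['code'] (min_width=4, slack=9)

Answer: you orange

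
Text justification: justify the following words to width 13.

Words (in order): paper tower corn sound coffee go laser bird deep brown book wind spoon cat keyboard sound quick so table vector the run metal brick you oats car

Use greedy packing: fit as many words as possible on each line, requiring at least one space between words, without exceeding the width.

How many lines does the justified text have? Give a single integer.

Answer: 14

Derivation:
Line 1: ['paper', 'tower'] (min_width=11, slack=2)
Line 2: ['corn', 'sound'] (min_width=10, slack=3)
Line 3: ['coffee', 'go'] (min_width=9, slack=4)
Line 4: ['laser', 'bird'] (min_width=10, slack=3)
Line 5: ['deep', 'brown'] (min_width=10, slack=3)
Line 6: ['book', 'wind'] (min_width=9, slack=4)
Line 7: ['spoon', 'cat'] (min_width=9, slack=4)
Line 8: ['keyboard'] (min_width=8, slack=5)
Line 9: ['sound', 'quick'] (min_width=11, slack=2)
Line 10: ['so', 'table'] (min_width=8, slack=5)
Line 11: ['vector', 'the'] (min_width=10, slack=3)
Line 12: ['run', 'metal'] (min_width=9, slack=4)
Line 13: ['brick', 'you'] (min_width=9, slack=4)
Line 14: ['oats', 'car'] (min_width=8, slack=5)
Total lines: 14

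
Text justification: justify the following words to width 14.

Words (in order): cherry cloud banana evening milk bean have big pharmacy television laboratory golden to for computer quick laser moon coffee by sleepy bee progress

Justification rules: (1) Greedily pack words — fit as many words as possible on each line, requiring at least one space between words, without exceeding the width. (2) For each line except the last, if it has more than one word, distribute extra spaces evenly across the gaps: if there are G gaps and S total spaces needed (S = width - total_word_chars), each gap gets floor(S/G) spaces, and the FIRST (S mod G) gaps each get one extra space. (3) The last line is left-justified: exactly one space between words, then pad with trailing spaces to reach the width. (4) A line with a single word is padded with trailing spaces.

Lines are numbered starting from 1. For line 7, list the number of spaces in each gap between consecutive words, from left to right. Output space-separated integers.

Answer: 2 1

Derivation:
Line 1: ['cherry', 'cloud'] (min_width=12, slack=2)
Line 2: ['banana', 'evening'] (min_width=14, slack=0)
Line 3: ['milk', 'bean', 'have'] (min_width=14, slack=0)
Line 4: ['big', 'pharmacy'] (min_width=12, slack=2)
Line 5: ['television'] (min_width=10, slack=4)
Line 6: ['laboratory'] (min_width=10, slack=4)
Line 7: ['golden', 'to', 'for'] (min_width=13, slack=1)
Line 8: ['computer', 'quick'] (min_width=14, slack=0)
Line 9: ['laser', 'moon'] (min_width=10, slack=4)
Line 10: ['coffee', 'by'] (min_width=9, slack=5)
Line 11: ['sleepy', 'bee'] (min_width=10, slack=4)
Line 12: ['progress'] (min_width=8, slack=6)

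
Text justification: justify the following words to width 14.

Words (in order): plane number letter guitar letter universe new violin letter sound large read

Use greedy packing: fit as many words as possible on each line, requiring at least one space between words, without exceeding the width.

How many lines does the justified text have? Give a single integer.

Answer: 7

Derivation:
Line 1: ['plane', 'number'] (min_width=12, slack=2)
Line 2: ['letter', 'guitar'] (min_width=13, slack=1)
Line 3: ['letter'] (min_width=6, slack=8)
Line 4: ['universe', 'new'] (min_width=12, slack=2)
Line 5: ['violin', 'letter'] (min_width=13, slack=1)
Line 6: ['sound', 'large'] (min_width=11, slack=3)
Line 7: ['read'] (min_width=4, slack=10)
Total lines: 7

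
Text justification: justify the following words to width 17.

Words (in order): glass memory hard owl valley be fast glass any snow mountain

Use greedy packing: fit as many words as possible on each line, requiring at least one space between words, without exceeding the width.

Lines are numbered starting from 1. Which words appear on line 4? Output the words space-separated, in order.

Line 1: ['glass', 'memory', 'hard'] (min_width=17, slack=0)
Line 2: ['owl', 'valley', 'be'] (min_width=13, slack=4)
Line 3: ['fast', 'glass', 'any'] (min_width=14, slack=3)
Line 4: ['snow', 'mountain'] (min_width=13, slack=4)

Answer: snow mountain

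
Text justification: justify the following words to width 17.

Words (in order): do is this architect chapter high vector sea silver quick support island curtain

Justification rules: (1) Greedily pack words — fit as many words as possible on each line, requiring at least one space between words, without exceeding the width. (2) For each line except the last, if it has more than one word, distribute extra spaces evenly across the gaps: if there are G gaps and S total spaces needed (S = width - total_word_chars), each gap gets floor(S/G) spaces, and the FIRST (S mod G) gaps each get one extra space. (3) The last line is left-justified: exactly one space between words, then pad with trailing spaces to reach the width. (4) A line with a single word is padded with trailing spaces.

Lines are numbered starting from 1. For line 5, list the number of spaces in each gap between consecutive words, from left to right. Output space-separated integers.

Line 1: ['do', 'is', 'this'] (min_width=10, slack=7)
Line 2: ['architect', 'chapter'] (min_width=17, slack=0)
Line 3: ['high', 'vector', 'sea'] (min_width=15, slack=2)
Line 4: ['silver', 'quick'] (min_width=12, slack=5)
Line 5: ['support', 'island'] (min_width=14, slack=3)
Line 6: ['curtain'] (min_width=7, slack=10)

Answer: 4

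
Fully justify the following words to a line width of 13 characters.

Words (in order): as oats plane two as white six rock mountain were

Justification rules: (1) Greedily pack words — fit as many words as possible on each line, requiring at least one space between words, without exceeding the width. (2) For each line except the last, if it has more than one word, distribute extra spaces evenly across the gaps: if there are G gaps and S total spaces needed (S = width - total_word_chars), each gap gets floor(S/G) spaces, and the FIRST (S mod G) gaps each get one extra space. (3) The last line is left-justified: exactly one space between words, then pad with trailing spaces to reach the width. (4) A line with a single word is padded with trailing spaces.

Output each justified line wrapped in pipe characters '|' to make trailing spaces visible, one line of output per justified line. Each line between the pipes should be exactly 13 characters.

Answer: |as oats plane|
|two  as white|
|six      rock|
|mountain were|

Derivation:
Line 1: ['as', 'oats', 'plane'] (min_width=13, slack=0)
Line 2: ['two', 'as', 'white'] (min_width=12, slack=1)
Line 3: ['six', 'rock'] (min_width=8, slack=5)
Line 4: ['mountain', 'were'] (min_width=13, slack=0)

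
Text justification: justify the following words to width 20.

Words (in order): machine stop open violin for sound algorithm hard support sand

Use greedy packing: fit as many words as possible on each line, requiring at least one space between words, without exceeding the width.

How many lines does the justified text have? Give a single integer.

Answer: 4

Derivation:
Line 1: ['machine', 'stop', 'open'] (min_width=17, slack=3)
Line 2: ['violin', 'for', 'sound'] (min_width=16, slack=4)
Line 3: ['algorithm', 'hard'] (min_width=14, slack=6)
Line 4: ['support', 'sand'] (min_width=12, slack=8)
Total lines: 4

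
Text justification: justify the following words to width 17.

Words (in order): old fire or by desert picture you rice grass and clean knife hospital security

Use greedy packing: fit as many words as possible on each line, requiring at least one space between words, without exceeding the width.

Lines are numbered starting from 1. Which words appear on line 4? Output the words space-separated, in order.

Line 1: ['old', 'fire', 'or', 'by'] (min_width=14, slack=3)
Line 2: ['desert', 'picture'] (min_width=14, slack=3)
Line 3: ['you', 'rice', 'grass'] (min_width=14, slack=3)
Line 4: ['and', 'clean', 'knife'] (min_width=15, slack=2)
Line 5: ['hospital', 'security'] (min_width=17, slack=0)

Answer: and clean knife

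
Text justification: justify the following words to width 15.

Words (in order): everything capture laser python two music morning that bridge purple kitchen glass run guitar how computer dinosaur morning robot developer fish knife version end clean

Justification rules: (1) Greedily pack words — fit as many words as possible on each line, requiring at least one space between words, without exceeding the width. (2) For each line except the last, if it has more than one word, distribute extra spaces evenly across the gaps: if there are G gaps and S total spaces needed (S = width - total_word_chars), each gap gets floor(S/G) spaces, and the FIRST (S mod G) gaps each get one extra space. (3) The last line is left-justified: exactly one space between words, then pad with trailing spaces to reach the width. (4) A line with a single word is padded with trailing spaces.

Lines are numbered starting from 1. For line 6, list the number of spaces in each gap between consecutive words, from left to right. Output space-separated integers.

Line 1: ['everything'] (min_width=10, slack=5)
Line 2: ['capture', 'laser'] (min_width=13, slack=2)
Line 3: ['python', 'two'] (min_width=10, slack=5)
Line 4: ['music', 'morning'] (min_width=13, slack=2)
Line 5: ['that', 'bridge'] (min_width=11, slack=4)
Line 6: ['purple', 'kitchen'] (min_width=14, slack=1)
Line 7: ['glass', 'run'] (min_width=9, slack=6)
Line 8: ['guitar', 'how'] (min_width=10, slack=5)
Line 9: ['computer'] (min_width=8, slack=7)
Line 10: ['dinosaur'] (min_width=8, slack=7)
Line 11: ['morning', 'robot'] (min_width=13, slack=2)
Line 12: ['developer', 'fish'] (min_width=14, slack=1)
Line 13: ['knife', 'version'] (min_width=13, slack=2)
Line 14: ['end', 'clean'] (min_width=9, slack=6)

Answer: 2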